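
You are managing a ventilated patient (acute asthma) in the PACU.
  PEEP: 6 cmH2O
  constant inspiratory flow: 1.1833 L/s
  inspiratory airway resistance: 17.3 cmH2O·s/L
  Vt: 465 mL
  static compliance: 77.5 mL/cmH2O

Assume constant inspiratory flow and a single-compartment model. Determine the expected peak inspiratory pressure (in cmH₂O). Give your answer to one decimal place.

Equation of motion (constant flow): PIP = Vt/C + R·V̇ + PEEP.
PIP = 465/77.5 + 17.3×1.1833 + 6 = 6.0 + 20.471 + 6 = 32.471 cmH2O.

32.5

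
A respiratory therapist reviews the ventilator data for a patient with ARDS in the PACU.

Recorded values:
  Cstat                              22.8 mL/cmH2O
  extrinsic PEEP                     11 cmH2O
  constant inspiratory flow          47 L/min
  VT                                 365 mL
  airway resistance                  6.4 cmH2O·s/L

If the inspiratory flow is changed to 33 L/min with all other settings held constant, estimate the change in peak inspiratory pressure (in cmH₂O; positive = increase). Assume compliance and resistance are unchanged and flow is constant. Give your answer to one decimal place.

Flow: 47 L/min ÷ 60 = 0.7833 L/s.
New flow: 33 L/min ÷ 60 = 0.55 L/s.
PIP = Vt/C + R·V̇ + PEEP (constant-flow equation of motion).
Only the resistive term changes: ΔPIP = R × ΔV̇ = 6.4 × (0.55 − 0.7833) = 6.4 × -0.2333 = -1.493 cmH2O.

-1.5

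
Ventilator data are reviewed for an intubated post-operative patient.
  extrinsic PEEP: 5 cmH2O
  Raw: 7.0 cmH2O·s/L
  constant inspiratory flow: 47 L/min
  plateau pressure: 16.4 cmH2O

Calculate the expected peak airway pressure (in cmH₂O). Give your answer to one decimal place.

Flow: 47 L/min ÷ 60 = 0.7833 L/s.
PIP = Pplat + Raw × flow = 16.4 + 7.0 × 0.7833 = 16.4 + 5.483 = 21.883 cmH2O.

21.9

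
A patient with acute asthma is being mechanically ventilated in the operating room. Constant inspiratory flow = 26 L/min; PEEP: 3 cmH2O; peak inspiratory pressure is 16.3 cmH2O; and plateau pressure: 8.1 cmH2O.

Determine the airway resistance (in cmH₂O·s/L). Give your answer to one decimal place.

Flow: 26 L/min ÷ 60 = 0.4333 L/s.
Raw = (PIP − Pplat) / flow = (16.3 − 8.1) / 0.4333 = 8.2 / 0.4333 = 18.925 cmH2O·s/L.

18.9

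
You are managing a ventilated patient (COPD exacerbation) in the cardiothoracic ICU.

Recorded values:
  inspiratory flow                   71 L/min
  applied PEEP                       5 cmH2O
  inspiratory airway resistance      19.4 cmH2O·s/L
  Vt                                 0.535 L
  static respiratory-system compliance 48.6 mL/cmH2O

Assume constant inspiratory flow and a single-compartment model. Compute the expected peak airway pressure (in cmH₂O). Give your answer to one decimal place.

39.0

Flow: 71 L/min ÷ 60 = 1.1833 L/s.
Equation of motion (constant flow): PIP = Vt/C + R·V̇ + PEEP.
PIP = 535/48.6 + 19.4×1.1833 + 5 = 11.008 + 22.956 + 5 = 38.964 cmH2O.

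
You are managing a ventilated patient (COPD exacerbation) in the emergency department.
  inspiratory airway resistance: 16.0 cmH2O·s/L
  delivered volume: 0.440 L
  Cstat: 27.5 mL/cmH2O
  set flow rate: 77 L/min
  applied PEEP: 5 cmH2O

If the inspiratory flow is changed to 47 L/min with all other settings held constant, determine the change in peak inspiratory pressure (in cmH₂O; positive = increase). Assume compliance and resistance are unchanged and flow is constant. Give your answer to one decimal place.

-8.0

Flow: 77 L/min ÷ 60 = 1.2833 L/s.
New flow: 47 L/min ÷ 60 = 0.7833 L/s.
PIP = Vt/C + R·V̇ + PEEP (constant-flow equation of motion).
Only the resistive term changes: ΔPIP = R × ΔV̇ = 16.0 × (0.7833 − 1.2833) = 16.0 × -0.5 = -8.0 cmH2O.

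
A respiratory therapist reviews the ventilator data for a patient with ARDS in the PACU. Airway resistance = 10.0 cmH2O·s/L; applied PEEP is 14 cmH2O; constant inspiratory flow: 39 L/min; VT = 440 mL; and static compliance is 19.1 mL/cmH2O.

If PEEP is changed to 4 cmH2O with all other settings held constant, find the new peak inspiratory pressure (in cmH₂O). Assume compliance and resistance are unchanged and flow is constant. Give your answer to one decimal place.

Flow: 39 L/min ÷ 60 = 0.65 L/s.
PIP = Vt/C + R·V̇ + PEEP (constant-flow equation of motion).
Only the baseline term changes: ΔPIP = ΔPEEP = 4 − 14 = -10.0 cmH2O.
Original PIP = 440/19.1 + 10.0×0.65 + 14 = 43.537 cmH2O; new PIP = 43.537 + (-10.0) = 33.537 cmH2O.

33.5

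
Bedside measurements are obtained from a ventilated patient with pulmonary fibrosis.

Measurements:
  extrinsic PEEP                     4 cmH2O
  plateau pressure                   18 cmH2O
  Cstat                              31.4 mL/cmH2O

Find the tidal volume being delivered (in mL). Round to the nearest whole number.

Vt = Cstat × (Pplat − PEEP) = 31.4 × (18 − 4) = 31.4 × 14.0 = 439.6 mL.

440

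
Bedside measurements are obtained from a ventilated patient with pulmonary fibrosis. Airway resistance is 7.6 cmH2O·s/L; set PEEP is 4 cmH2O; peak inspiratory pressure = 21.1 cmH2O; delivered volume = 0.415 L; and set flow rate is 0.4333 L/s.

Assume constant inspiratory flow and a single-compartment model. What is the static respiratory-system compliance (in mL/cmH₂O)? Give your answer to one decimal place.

30.1

Equation of motion (constant flow): PIP = Vt/C + R·V̇ + PEEP.
Vt/C = PIP − R·V̇ − PEEP = 21.1 − 7.6×0.4333 − 4 = 21.1 − 3.293 − 4 = 13.807 cmH2O.
C = Vt / 13.807 = 415 / 13.807 = 30.057 mL/cmH2O.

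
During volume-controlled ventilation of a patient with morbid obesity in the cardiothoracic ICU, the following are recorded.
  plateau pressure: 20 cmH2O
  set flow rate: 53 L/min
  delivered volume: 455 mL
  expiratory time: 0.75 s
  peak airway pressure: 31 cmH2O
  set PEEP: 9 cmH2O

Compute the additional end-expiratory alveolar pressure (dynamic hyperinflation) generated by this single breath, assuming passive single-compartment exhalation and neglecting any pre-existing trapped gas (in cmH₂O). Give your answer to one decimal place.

Flow: 53 L/min ÷ 60 = 0.8833 L/s.
R = (PIP − Pplat)/V̇ = (31 − 20) / 0.8833 = 11.0/0.8833 = 12.453 cmH2O·s/L.
C = Vt/(Pplat − PEEP) = 455.0 / (20 − 9) = 455.0/11.0 = 41.364 mL/cmH2O.
τ = R × C = 12.453 × 0.04136 L/cmH2O = 0.5151 s.
Fraction remaining = e^(−Te/τ) = e^(−0.75/0.5151) = 0.2332; trapped volume = 455.0 × 0.2332 = 106.11 mL.
Additional alveolar pressure from trapping ≈ V_trapped / C = 106.11 / 41.364 = 2.565 cmH2O.

2.6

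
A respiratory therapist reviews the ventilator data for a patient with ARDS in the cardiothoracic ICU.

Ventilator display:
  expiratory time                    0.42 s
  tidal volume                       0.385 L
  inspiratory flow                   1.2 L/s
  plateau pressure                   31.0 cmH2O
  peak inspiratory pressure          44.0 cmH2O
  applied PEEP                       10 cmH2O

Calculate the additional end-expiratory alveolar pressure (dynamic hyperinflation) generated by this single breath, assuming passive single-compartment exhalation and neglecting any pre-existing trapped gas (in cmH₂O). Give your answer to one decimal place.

2.5

R = (PIP − Pplat)/V̇ = (44.0 − 31.0) / 1.2 = 13.0/1.2 = 10.833 cmH2O·s/L.
C = Vt/(Pplat − PEEP) = 385.0 / (31.0 − 10) = 385.0/21.0 = 18.333 mL/cmH2O.
τ = R × C = 10.833 × 0.01833 L/cmH2O = 0.1986 s.
Fraction remaining = e^(−Te/τ) = e^(−0.42/0.1986) = 0.1207; trapped volume = 385.0 × 0.1207 = 46.47 mL.
Additional alveolar pressure from trapping ≈ V_trapped / C = 46.47 / 18.333 = 2.535 cmH2O.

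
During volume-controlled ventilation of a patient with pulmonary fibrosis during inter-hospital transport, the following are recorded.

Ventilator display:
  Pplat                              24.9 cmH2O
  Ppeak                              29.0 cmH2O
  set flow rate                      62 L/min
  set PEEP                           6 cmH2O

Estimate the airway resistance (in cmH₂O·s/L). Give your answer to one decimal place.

Flow: 62 L/min ÷ 60 = 1.0333 L/s.
Raw = (PIP − Pplat) / flow = (29.0 − 24.9) / 1.0333 = 4.1 / 1.0333 = 3.968 cmH2O·s/L.

4.0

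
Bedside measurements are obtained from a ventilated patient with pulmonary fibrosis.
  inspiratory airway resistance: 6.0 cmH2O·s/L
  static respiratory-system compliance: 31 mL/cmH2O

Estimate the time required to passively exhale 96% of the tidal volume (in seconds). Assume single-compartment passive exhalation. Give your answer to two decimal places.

τ = R × C = 6.0 × 31 mL/cmH2O = 6.0 × 0.031 L/cmH2O = 0.186 s.
Exhaled fraction f = 1 − e^(−t/τ) → t = −τ·ln(1 − f) = −0.186·ln(0.04) = 0.5987 s.

0.60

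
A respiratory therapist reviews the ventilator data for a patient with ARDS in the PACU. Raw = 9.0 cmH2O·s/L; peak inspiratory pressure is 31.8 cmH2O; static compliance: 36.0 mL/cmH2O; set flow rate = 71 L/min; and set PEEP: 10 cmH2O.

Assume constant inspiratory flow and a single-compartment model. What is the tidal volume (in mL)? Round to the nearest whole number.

401

Flow: 71 L/min ÷ 60 = 1.1833 L/s.
Equation of motion (constant flow): PIP = Vt/C + R·V̇ + PEEP.
Vt/C = PIP − R·V̇ − PEEP = 31.8 − 10.65 − 10 = 11.15 cmH2O.
Vt = C × 11.15 = 36.0 × 11.15 = 401.4 mL.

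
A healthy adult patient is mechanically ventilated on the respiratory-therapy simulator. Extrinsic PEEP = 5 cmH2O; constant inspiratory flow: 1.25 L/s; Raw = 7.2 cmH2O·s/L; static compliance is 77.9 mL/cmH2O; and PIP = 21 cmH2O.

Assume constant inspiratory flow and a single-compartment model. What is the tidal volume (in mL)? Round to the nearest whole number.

Equation of motion (constant flow): PIP = Vt/C + R·V̇ + PEEP.
Vt/C = PIP − R·V̇ − PEEP = 21 − 9.0 − 5 = 7.0 cmH2O.
Vt = C × 7.0 = 77.9 × 7.0 = 545.3 mL.

545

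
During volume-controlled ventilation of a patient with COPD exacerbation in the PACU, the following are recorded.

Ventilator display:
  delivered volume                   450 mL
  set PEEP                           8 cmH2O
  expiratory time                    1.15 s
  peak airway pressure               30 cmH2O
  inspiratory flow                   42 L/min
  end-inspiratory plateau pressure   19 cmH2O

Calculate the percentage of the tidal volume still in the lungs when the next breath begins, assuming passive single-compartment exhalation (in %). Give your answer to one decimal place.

16.7

Flow: 42 L/min ÷ 60 = 0.7 L/s.
R = (PIP − Pplat)/V̇ = (30 − 19) / 0.7 = 11.0/0.7 = 15.714 cmH2O·s/L.
C = Vt/(Pplat − PEEP) = 450.0 / (19 − 8) = 450.0/11.0 = 40.909 mL/cmH2O.
τ = R × C = 15.714 × 0.04091 L/cmH2O = 0.6429 s.
Fraction remaining at end-expiration = e^(−Te/τ) = e^(−1.15/0.6429) = 0.1672 → 16.72%.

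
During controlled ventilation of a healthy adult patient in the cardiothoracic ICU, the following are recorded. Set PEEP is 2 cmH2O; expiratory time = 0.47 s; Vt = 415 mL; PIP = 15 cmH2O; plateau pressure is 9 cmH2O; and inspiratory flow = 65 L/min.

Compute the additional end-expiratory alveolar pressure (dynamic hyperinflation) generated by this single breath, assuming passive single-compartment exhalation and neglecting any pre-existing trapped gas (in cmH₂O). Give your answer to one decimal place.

1.7

Flow: 65 L/min ÷ 60 = 1.0833 L/s.
R = (PIP − Pplat)/V̇ = (15 − 9) / 1.0833 = 6.0/1.0833 = 5.539 cmH2O·s/L.
C = Vt/(Pplat − PEEP) = 415.0 / (9 − 2) = 415.0/7.0 = 59.286 mL/cmH2O.
τ = R × C = 5.539 × 0.05929 L/cmH2O = 0.3284 s.
Fraction remaining = e^(−Te/τ) = e^(−0.47/0.3284) = 0.239; trapped volume = 415.0 × 0.239 = 99.185 mL.
Additional alveolar pressure from trapping ≈ V_trapped / C = 99.185 / 59.286 = 1.673 cmH2O.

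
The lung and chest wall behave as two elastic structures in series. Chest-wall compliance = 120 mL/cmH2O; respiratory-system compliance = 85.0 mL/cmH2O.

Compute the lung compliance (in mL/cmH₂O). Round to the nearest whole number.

1/CL = 1/Crs − 1/Ccw.
1/CL = 1/85.0 − 1/120 = 0.003431.
CL = 291.46 mL/cmH2O.

291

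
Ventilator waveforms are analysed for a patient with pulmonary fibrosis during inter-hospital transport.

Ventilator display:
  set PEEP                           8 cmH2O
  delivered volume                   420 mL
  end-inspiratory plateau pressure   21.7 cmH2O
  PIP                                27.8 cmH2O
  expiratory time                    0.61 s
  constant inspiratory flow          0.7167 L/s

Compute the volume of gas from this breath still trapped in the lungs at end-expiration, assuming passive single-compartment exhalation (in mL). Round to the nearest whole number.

41

R = (PIP − Pplat)/V̇ = (27.8 − 21.7) / 0.7167 = 6.1/0.7167 = 8.511 cmH2O·s/L.
C = Vt/(Pplat − PEEP) = 420.0 / (21.7 − 8) = 420.0/13.7 = 30.657 mL/cmH2O.
τ = R × C = 8.511 × 0.03066 L/cmH2O = 0.2609 s.
Fraction remaining = e^(−Te/τ) = e^(−0.61/0.2609) = 0.09651.
Trapped volume = 420.0 × 0.09651 = 40.534 mL.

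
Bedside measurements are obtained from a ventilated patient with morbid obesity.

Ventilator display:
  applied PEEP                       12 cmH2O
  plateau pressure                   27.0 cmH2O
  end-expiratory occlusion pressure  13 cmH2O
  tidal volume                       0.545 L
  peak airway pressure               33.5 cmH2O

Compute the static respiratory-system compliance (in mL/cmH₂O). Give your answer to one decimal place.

38.9

End-expiratory occlusion gives total PEEP = 13 cmH2O (intrinsic PEEP = 13 − 12 = 1). Use total PEEP for the elastic gradient.
Cstat = Vt / (Pplat − PEEPtotal) = 545 / (27.0 − 13) = 545 / 14.0 = 38.929 mL/cmH2O.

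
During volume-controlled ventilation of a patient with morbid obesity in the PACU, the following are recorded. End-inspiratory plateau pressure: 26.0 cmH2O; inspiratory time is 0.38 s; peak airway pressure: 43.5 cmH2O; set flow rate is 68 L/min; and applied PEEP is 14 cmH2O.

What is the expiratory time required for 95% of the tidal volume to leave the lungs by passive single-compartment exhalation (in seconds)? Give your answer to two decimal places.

Flow: 68 L/min ÷ 60 = 1.1333 L/s.
Vt = flow × Ti = 1.1333 L/s × 0.38 s × 1000 mL/L = 430.65 mL.
R = (PIP − Pplat)/V̇ = (43.5 − 26.0) / 1.1333 = 17.5/1.1333 = 15.442 cmH2O·s/L.
C = Vt/(Pplat − PEEP) = 430.65 / (26.0 − 14) = 430.65/12.0 = 35.888 mL/cmH2O.
τ = R × C = 15.442 × 0.03589 L/cmH2O = 0.5542 s.
t = −τ·ln(1 − 0.95) = −0.5542·ln(0.05) = 1.66 s.

1.66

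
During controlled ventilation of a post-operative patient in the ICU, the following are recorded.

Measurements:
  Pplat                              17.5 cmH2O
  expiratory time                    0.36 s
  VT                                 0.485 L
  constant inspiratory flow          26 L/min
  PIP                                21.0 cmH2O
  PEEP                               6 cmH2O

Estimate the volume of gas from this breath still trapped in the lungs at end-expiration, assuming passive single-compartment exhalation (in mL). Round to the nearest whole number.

169

Flow: 26 L/min ÷ 60 = 0.4333 L/s.
R = (PIP − Pplat)/V̇ = (21.0 − 17.5) / 0.4333 = 3.5/0.4333 = 8.078 cmH2O·s/L.
C = Vt/(Pplat − PEEP) = 485.0 / (17.5 − 6) = 485.0/11.5 = 42.174 mL/cmH2O.
τ = R × C = 8.078 × 0.04217 L/cmH2O = 0.3406 s.
Fraction remaining = e^(−Te/τ) = e^(−0.36/0.3406) = 0.3475.
Trapped volume = 485.0 × 0.3475 = 168.54 mL.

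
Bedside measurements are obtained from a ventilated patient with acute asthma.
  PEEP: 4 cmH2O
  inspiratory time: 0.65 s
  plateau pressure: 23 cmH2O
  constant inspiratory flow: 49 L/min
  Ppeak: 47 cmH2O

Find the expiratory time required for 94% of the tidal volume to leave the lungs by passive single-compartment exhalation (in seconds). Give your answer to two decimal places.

Flow: 49 L/min ÷ 60 = 0.8167 L/s.
Vt = flow × Ti = 0.8167 L/s × 0.65 s × 1000 mL/L = 530.86 mL.
R = (PIP − Pplat)/V̇ = (47 − 23) / 0.8167 = 24.0/0.8167 = 29.387 cmH2O·s/L.
C = Vt/(Pplat − PEEP) = 530.86 / (23 − 4) = 530.86/19.0 = 27.94 mL/cmH2O.
τ = R × C = 29.387 × 0.02794 L/cmH2O = 0.8211 s.
t = −τ·ln(1 − 0.94) = −0.8211·ln(0.06) = 2.31 s.

2.31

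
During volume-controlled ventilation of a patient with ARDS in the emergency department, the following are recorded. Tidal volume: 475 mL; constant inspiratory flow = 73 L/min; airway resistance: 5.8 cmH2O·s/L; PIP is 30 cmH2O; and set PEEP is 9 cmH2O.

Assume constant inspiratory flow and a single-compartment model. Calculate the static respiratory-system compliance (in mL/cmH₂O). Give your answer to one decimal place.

34.1

Flow: 73 L/min ÷ 60 = 1.2167 L/s.
Equation of motion (constant flow): PIP = Vt/C + R·V̇ + PEEP.
Vt/C = PIP − R·V̇ − PEEP = 30 − 5.8×1.2167 − 9 = 30 − 7.057 − 9 = 13.943 cmH2O.
C = Vt / 13.943 = 475 / 13.943 = 34.067 mL/cmH2O.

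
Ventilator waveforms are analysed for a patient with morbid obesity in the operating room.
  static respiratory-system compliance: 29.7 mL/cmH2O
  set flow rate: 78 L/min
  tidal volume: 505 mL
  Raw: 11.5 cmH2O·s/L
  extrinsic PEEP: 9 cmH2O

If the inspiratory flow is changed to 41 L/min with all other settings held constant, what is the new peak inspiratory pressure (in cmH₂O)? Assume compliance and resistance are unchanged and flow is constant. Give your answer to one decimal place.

33.9

Flow: 78 L/min ÷ 60 = 1.3 L/s.
New flow: 41 L/min ÷ 60 = 0.6833 L/s.
PIP = Vt/C + R·V̇ + PEEP (constant-flow equation of motion).
Only the resistive term changes: ΔPIP = R × ΔV̇ = 11.5 × (0.6833 − 1.3) = 11.5 × -0.6167 = -7.092 cmH2O.
Original PIP = 505/29.7 + 11.5×1.3 + 9 = 40.953 cmH2O; new PIP = 40.953 + (-7.092) = 33.861 cmH2O.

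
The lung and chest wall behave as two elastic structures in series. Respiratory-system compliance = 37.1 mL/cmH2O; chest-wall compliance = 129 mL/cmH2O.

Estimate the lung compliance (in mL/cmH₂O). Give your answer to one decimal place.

52.1

1/CL = 1/Crs − 1/Ccw.
1/CL = 1/37.1 − 1/129 = 0.0192.
CL = 52.083 mL/cmH2O.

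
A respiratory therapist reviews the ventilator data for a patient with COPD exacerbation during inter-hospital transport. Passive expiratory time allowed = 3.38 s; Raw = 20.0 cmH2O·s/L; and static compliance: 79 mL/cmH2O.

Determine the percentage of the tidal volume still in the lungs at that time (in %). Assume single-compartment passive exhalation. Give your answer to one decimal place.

τ = R × C = 20.0 × 79 mL/cmH2O = 20.0 × 0.079 L/cmH2O = 1.58 s.
Passive exhalation: V(t)/V₀ = e^(−t/τ) = e^(−3.38/1.58) = 0.1177.
Fraction remaining = 0.1177 → 11.77%.

11.8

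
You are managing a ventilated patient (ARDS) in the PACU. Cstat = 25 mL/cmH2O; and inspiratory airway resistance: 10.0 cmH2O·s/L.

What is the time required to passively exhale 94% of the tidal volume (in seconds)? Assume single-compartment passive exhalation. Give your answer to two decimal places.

0.70

τ = R × C = 10.0 × 25 mL/cmH2O = 10.0 × 0.025 L/cmH2O = 0.25 s.
Exhaled fraction f = 1 − e^(−t/τ) → t = −τ·ln(1 − f) = −0.25·ln(0.06) = 0.7034 s.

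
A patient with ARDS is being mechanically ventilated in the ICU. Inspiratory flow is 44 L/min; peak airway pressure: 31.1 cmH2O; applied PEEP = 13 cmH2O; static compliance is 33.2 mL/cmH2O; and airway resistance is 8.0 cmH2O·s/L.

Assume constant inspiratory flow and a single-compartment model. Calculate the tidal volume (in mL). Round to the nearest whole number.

Flow: 44 L/min ÷ 60 = 0.7333 L/s.
Equation of motion (constant flow): PIP = Vt/C + R·V̇ + PEEP.
Vt/C = PIP − R·V̇ − PEEP = 31.1 − 5.866 − 13 = 12.234 cmH2O.
Vt = C × 12.234 = 33.2 × 12.234 = 406.17 mL.

406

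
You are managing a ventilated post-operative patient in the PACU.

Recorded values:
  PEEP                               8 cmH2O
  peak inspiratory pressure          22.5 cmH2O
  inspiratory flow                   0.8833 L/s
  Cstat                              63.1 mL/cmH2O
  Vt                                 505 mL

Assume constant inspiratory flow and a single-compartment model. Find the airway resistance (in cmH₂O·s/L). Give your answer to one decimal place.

Equation of motion (constant flow): PIP = Vt/C + R·V̇ + PEEP.
R·V̇ = PIP − Vt/C − PEEP = 22.5 − 505/63.1 − 8 = 22.5 − 8.003 − 8 = 6.497 cmH2O.
R = 6.497 / 0.8833 = 7.355 cmH2O·s/L.

7.4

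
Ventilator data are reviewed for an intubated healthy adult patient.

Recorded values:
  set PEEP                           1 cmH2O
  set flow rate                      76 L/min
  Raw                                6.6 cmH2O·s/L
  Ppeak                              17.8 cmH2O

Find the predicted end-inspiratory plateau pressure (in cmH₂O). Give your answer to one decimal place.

9.4

Flow: 76 L/min ÷ 60 = 1.2667 L/s.
Pplat = PIP − Raw × flow = 17.8 − 6.6 × 1.2667 = 17.8 − 8.36 = 9.44 cmH2O.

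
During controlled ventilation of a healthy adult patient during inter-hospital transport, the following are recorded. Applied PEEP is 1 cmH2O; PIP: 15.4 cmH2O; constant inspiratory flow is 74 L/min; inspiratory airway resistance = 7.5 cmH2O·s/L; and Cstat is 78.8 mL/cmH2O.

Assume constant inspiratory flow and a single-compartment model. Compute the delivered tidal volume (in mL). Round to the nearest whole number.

Flow: 74 L/min ÷ 60 = 1.2333 L/s.
Equation of motion (constant flow): PIP = Vt/C + R·V̇ + PEEP.
Vt/C = PIP − R·V̇ − PEEP = 15.4 − 9.25 − 1 = 5.15 cmH2O.
Vt = C × 5.15 = 78.8 × 5.15 = 405.82 mL.

406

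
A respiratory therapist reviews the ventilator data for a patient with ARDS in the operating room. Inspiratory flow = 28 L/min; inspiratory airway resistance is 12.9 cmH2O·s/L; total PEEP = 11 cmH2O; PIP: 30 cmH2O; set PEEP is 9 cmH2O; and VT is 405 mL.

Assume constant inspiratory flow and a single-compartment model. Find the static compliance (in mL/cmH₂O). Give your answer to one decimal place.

Flow: 28 L/min ÷ 60 = 0.4667 L/s.
Total PEEP = 11 cmH2O (set 9 + intrinsic 2); this is the baseline alveolar pressure.
Equation of motion (constant flow): PIP = Vt/C + R·V̇ + PEEP.
Vt/C = PIP − R·V̇ − PEEP = 30 − 12.9×0.4667 − 11 = 30 − 6.02 − 11 = 12.98 cmH2O.
C = Vt / 12.98 = 405 / 12.98 = 31.202 mL/cmH2O.

31.2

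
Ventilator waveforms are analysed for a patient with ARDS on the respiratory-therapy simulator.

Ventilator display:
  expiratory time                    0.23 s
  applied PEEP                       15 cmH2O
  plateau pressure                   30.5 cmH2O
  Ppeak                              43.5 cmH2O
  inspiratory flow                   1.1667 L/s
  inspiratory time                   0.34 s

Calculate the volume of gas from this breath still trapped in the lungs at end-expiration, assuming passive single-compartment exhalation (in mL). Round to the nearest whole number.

Vt = flow × Ti = 1.1667 L/s × 0.34 s × 1000 mL/L = 396.68 mL.
R = (PIP − Pplat)/V̇ = (43.5 − 30.5) / 1.1667 = 13.0/1.1667 = 11.143 cmH2O·s/L.
C = Vt/(Pplat − PEEP) = 396.68 / (30.5 − 15) = 396.68/15.5 = 25.592 mL/cmH2O.
τ = R × C = 11.143 × 0.02559 L/cmH2O = 0.2851 s.
Fraction remaining = e^(−Te/τ) = e^(−0.23/0.2851) = 0.4463.
Trapped volume = 396.68 × 0.4463 = 177.04 mL.

177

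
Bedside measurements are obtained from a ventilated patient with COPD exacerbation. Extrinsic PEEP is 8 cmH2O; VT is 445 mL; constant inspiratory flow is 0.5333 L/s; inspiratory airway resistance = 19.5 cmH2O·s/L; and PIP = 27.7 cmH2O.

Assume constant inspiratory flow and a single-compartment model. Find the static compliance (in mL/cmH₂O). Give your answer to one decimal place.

Equation of motion (constant flow): PIP = Vt/C + R·V̇ + PEEP.
Vt/C = PIP − R·V̇ − PEEP = 27.7 − 19.5×0.5333 − 8 = 27.7 − 10.399 − 8 = 9.301 cmH2O.
C = Vt / 9.301 = 445 / 9.301 = 47.844 mL/cmH2O.

47.8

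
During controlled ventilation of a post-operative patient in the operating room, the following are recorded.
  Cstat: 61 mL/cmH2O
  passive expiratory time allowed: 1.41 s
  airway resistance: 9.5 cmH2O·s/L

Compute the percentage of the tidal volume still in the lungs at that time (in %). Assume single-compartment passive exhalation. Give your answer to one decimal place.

τ = R × C = 9.5 × 61 mL/cmH2O = 9.5 × 0.061 L/cmH2O = 0.5795 s.
Passive exhalation: V(t)/V₀ = e^(−t/τ) = e^(−1.41/0.5795) = 0.08776.
Fraction remaining = 0.08776 → 8.776%.

8.8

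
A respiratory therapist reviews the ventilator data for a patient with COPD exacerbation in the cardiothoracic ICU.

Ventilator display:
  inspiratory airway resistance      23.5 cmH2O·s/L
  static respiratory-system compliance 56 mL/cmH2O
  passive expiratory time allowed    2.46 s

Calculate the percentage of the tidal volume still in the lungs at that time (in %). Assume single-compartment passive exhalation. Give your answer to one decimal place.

15.4

τ = R × C = 23.5 × 56 mL/cmH2O = 23.5 × 0.056 L/cmH2O = 1.316 s.
Passive exhalation: V(t)/V₀ = e^(−t/τ) = e^(−2.46/1.316) = 0.1542.
Fraction remaining = 0.1542 → 15.42%.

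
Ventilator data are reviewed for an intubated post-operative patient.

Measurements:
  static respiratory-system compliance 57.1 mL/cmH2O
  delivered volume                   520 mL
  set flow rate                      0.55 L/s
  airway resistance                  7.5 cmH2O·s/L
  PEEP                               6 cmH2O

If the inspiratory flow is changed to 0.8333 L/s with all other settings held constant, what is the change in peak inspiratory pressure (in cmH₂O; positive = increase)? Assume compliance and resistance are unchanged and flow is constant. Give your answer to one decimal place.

2.1

PIP = Vt/C + R·V̇ + PEEP (constant-flow equation of motion).
Only the resistive term changes: ΔPIP = R × ΔV̇ = 7.5 × (0.8333 − 0.55) = 7.5 × 0.2833 = 2.125 cmH2O.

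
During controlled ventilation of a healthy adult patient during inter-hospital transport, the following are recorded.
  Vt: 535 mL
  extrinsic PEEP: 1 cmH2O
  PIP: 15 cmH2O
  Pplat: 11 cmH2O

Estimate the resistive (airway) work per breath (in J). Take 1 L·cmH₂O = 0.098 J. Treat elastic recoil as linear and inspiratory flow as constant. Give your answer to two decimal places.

0.21

With constant inspiratory flow the resistive pressure is constant at PIP − Pplat = 15 − 11 = 4.0 cmH2O, so resistive work = 4.0 × 0.535 = 2.14 L·cmH2O.
× 0.098 J/(L·cmH2O) → 0.2097 J.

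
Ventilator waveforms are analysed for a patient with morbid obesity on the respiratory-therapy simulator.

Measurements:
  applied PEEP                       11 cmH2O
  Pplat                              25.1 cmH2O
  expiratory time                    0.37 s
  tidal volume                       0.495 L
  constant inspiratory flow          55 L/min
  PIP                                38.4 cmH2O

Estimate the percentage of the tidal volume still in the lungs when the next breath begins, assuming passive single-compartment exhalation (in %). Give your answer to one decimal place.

Flow: 55 L/min ÷ 60 = 0.9167 L/s.
R = (PIP − Pplat)/V̇ = (38.4 − 25.1) / 0.9167 = 13.3/0.9167 = 14.509 cmH2O·s/L.
C = Vt/(Pplat − PEEP) = 495.0 / (25.1 − 11) = 495.0/14.1 = 35.106 mL/cmH2O.
τ = R × C = 14.509 × 0.03511 L/cmH2O = 0.5094 s.
Fraction remaining at end-expiration = e^(−Te/τ) = e^(−0.37/0.5094) = 0.4837 → 48.37%.

48.4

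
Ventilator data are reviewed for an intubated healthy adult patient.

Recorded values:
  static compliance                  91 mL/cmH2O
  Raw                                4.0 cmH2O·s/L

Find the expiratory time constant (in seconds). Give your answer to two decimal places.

0.36

τ = R × C = 4.0 × 91 mL/cmH2O = 4.0 × 0.091 L/cmH2O = 0.364 s.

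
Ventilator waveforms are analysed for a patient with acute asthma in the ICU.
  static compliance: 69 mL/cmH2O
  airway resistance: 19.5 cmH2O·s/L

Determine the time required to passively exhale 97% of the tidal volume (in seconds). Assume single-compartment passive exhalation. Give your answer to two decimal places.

4.72

τ = R × C = 19.5 × 69 mL/cmH2O = 19.5 × 0.069 L/cmH2O = 1.346 s.
Exhaled fraction f = 1 − e^(−t/τ) → t = −τ·ln(1 − f) = −1.346·ln(0.03) = 4.72 s.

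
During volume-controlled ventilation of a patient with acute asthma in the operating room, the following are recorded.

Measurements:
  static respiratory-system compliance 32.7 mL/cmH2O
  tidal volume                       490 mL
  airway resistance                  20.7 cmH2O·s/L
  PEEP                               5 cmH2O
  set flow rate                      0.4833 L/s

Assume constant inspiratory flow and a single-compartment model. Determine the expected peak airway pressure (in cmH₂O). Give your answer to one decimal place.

30.0

Equation of motion (constant flow): PIP = Vt/C + R·V̇ + PEEP.
PIP = 490/32.7 + 20.7×0.4833 + 5 = 14.985 + 10.004 + 5 = 29.989 cmH2O.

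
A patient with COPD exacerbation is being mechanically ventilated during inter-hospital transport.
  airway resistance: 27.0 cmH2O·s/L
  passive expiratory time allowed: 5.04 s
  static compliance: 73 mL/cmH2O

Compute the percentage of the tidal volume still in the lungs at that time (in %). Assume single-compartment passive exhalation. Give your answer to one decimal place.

7.8

τ = R × C = 27.0 × 73 mL/cmH2O = 27.0 × 0.073 L/cmH2O = 1.971 s.
Passive exhalation: V(t)/V₀ = e^(−t/τ) = e^(−5.04/1.971) = 0.07753.
Fraction remaining = 0.07753 → 7.753%.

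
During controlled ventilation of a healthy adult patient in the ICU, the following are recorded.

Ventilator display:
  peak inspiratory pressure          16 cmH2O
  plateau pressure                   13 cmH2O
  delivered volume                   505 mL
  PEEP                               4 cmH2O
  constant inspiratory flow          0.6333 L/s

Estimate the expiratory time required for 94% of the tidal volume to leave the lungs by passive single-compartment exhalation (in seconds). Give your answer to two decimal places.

R = (PIP − Pplat)/V̇ = (16 − 13) / 0.6333 = 3.0/0.6333 = 4.737 cmH2O·s/L.
C = Vt/(Pplat − PEEP) = 505.0 / (13 − 4) = 505.0/9.0 = 56.111 mL/cmH2O.
τ = R × C = 4.737 × 0.05611 L/cmH2O = 0.2658 s.
t = −τ·ln(1 − 0.94) = −0.2658·ln(0.06) = 0.7478 s.

0.75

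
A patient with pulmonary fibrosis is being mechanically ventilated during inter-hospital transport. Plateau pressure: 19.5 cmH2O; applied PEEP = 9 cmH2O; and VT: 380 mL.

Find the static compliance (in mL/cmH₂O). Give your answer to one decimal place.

Cstat = Vt / (Pplat − PEEP) = 380 / (19.5 − 9) = 380 / 10.5 = 36.19 mL/cmH2O.

36.2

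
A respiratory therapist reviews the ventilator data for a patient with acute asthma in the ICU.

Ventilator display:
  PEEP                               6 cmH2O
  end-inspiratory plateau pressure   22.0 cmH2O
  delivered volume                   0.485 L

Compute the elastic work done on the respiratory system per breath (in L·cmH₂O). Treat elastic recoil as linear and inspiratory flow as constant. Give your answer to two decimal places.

3.88

Elastic work ≈ ½ × (Pplat − PEEP) × Vt = 0.5 × (22.0 − 6) × 0.485 L = 0.5 × 16.0 × 0.485 = 3.88 L·cmH2O.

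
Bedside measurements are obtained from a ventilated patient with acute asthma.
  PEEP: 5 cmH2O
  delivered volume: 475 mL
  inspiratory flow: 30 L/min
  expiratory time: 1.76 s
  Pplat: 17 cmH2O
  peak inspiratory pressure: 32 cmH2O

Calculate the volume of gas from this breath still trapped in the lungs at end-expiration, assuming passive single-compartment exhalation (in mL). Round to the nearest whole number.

108

Flow: 30 L/min ÷ 60 = 0.5 L/s.
R = (PIP − Pplat)/V̇ = (32 − 17) / 0.5 = 15.0/0.5 = 30.0 cmH2O·s/L.
C = Vt/(Pplat − PEEP) = 475.0 / (17 − 5) = 475.0/12.0 = 39.583 mL/cmH2O.
τ = R × C = 30.0 × 0.03958 L/cmH2O = 1.187 s.
Fraction remaining = e^(−Te/τ) = e^(−1.76/1.187) = 0.227.
Trapped volume = 475.0 × 0.227 = 107.83 mL.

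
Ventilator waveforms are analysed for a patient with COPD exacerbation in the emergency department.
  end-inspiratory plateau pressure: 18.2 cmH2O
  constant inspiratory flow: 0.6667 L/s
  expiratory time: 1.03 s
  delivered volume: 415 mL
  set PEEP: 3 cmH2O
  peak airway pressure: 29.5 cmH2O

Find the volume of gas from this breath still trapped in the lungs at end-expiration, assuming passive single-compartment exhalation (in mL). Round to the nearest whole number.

R = (PIP − Pplat)/V̇ = (29.5 − 18.2) / 0.6667 = 11.3/0.6667 = 16.949 cmH2O·s/L.
C = Vt/(Pplat − PEEP) = 415.0 / (18.2 − 3) = 415.0/15.2 = 27.303 mL/cmH2O.
τ = R × C = 16.949 × 0.0273 L/cmH2O = 0.4627 s.
Fraction remaining = e^(−Te/τ) = e^(−1.03/0.4627) = 0.108.
Trapped volume = 415.0 × 0.108 = 44.82 mL.

45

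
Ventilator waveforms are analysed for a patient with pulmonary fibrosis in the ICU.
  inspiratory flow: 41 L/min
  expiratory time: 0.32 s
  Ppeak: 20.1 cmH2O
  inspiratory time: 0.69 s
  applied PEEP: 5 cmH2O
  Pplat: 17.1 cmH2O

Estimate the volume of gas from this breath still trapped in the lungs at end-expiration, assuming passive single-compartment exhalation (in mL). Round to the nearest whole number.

Flow: 41 L/min ÷ 60 = 0.6833 L/s.
Vt = flow × Ti = 0.6833 L/s × 0.69 s × 1000 mL/L = 471.48 mL.
R = (PIP − Pplat)/V̇ = (20.1 − 17.1) / 0.6833 = 3.0/0.6833 = 4.39 cmH2O·s/L.
C = Vt/(Pplat − PEEP) = 471.48 / (17.1 − 5) = 471.48/12.1 = 38.965 mL/cmH2O.
τ = R × C = 4.39 × 0.03897 L/cmH2O = 0.1711 s.
Fraction remaining = e^(−Te/τ) = e^(−0.32/0.1711) = 0.1541.
Trapped volume = 471.48 × 0.1541 = 72.655 mL.

73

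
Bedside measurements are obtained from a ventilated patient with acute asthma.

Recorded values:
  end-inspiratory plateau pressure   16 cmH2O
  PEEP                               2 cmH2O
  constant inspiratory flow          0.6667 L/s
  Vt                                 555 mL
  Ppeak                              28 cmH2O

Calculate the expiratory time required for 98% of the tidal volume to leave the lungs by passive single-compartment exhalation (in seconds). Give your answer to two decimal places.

R = (PIP − Pplat)/V̇ = (28 − 16) / 0.6667 = 12.0/0.6667 = 17.999 cmH2O·s/L.
C = Vt/(Pplat − PEEP) = 555.0 / (16 − 2) = 555.0/14.0 = 39.643 mL/cmH2O.
τ = R × C = 17.999 × 0.03964 L/cmH2O = 0.7135 s.
t = −τ·ln(1 − 0.98) = −0.7135·ln(0.02) = 2.791 s.

2.79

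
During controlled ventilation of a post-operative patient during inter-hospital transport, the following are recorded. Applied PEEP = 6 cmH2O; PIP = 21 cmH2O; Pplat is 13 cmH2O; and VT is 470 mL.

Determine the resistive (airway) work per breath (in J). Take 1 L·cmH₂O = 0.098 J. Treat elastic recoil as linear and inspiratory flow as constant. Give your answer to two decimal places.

With constant inspiratory flow the resistive pressure is constant at PIP − Pplat = 21 − 13 = 8.0 cmH2O, so resistive work = 8.0 × 0.470 = 3.76 L·cmH2O.
× 0.098 J/(L·cmH2O) → 0.3685 J.

0.37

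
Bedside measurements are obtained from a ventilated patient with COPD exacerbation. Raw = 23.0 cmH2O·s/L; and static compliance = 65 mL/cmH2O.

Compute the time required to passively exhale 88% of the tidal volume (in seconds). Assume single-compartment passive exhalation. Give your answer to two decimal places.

τ = R × C = 23.0 × 65 mL/cmH2O = 23.0 × 0.065 L/cmH2O = 1.495 s.
Exhaled fraction f = 1 − e^(−t/τ) → t = −τ·ln(1 − f) = −1.495·ln(0.12) = 3.17 s.

3.17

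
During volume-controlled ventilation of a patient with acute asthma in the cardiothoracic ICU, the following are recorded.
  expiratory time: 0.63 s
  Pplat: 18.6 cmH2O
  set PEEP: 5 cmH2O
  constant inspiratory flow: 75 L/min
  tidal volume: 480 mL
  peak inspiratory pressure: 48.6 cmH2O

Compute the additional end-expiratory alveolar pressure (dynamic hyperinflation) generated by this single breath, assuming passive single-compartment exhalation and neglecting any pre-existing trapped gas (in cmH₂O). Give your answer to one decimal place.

Flow: 75 L/min ÷ 60 = 1.25 L/s.
R = (PIP − Pplat)/V̇ = (48.6 − 18.6) / 1.25 = 30.0/1.25 = 24.0 cmH2O·s/L.
C = Vt/(Pplat − PEEP) = 480.0 / (18.6 − 5) = 480.0/13.6 = 35.294 mL/cmH2O.
τ = R × C = 24.0 × 0.03529 L/cmH2O = 0.847 s.
Fraction remaining = e^(−Te/τ) = e^(−0.63/0.847) = 0.4753; trapped volume = 480.0 × 0.4753 = 228.14 mL.
Additional alveolar pressure from trapping ≈ V_trapped / C = 228.14 / 35.294 = 6.464 cmH2O.

6.5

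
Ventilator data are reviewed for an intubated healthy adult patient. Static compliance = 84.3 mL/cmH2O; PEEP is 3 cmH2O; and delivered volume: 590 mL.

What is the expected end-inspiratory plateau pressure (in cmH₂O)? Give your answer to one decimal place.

Pplat = PEEP + Vt / Cstat = 3 + 590 / 84.3 = 3 + 6.999 = 9.999 cmH2O.

10.0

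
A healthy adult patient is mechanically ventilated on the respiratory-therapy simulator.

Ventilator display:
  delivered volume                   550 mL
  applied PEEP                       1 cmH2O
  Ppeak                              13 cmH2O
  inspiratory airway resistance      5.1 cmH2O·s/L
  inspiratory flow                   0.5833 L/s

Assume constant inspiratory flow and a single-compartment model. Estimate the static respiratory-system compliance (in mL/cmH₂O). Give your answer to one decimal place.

60.9

Equation of motion (constant flow): PIP = Vt/C + R·V̇ + PEEP.
Vt/C = PIP − R·V̇ − PEEP = 13 − 5.1×0.5833 − 1 = 13 − 2.975 − 1 = 9.025 cmH2O.
C = Vt / 9.025 = 550 / 9.025 = 60.942 mL/cmH2O.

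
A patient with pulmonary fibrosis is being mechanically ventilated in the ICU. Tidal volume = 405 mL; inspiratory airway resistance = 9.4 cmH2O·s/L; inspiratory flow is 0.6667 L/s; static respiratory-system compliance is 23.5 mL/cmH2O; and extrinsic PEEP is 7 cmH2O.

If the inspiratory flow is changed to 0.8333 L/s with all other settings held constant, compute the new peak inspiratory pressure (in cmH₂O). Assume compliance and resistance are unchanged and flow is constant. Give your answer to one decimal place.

32.1

PIP = Vt/C + R·V̇ + PEEP (constant-flow equation of motion).
Only the resistive term changes: ΔPIP = R × ΔV̇ = 9.4 × (0.8333 − 0.6667) = 9.4 × 0.1666 = 1.566 cmH2O.
Original PIP = 405/23.5 + 9.4×0.6667 + 7 = 30.501 cmH2O; new PIP = 30.501 + (1.566) = 32.067 cmH2O.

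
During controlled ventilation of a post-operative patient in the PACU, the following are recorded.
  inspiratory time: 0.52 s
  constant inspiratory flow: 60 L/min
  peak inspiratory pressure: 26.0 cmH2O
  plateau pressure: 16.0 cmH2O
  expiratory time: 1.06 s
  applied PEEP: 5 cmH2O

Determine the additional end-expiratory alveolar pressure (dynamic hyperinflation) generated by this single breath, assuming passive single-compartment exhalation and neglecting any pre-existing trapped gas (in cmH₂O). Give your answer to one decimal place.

1.2

Flow: 60 L/min ÷ 60 = 1 L/s.
Vt = flow × Ti = 1 L/s × 0.52 s × 1000 mL/L = 520.0 mL.
R = (PIP − Pplat)/V̇ = (26.0 − 16.0) / 1 = 10.0/1 = 10.0 cmH2O·s/L.
C = Vt/(Pplat − PEEP) = 520.0 / (16.0 − 5) = 520.0/11.0 = 47.273 mL/cmH2O.
τ = R × C = 10.0 × 0.04727 L/cmH2O = 0.4727 s.
Fraction remaining = e^(−Te/τ) = e^(−1.06/0.4727) = 0.1062; trapped volume = 520.0 × 0.1062 = 55.224 mL.
Additional alveolar pressure from trapping ≈ V_trapped / C = 55.224 / 47.273 = 1.168 cmH2O.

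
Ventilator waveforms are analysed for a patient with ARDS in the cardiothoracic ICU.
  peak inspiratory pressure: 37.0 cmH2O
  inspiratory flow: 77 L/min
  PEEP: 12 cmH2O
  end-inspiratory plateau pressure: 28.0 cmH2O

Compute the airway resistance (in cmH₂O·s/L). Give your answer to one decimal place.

7.0

Flow: 77 L/min ÷ 60 = 1.2833 L/s.
Raw = (PIP − Pplat) / flow = (37.0 − 28.0) / 1.2833 = 9.0 / 1.2833 = 7.013 cmH2O·s/L.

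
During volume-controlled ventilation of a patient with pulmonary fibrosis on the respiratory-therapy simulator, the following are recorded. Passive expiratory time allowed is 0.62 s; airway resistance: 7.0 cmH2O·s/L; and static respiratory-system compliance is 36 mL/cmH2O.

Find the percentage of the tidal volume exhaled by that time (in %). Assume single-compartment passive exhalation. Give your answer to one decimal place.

91.5

τ = R × C = 7.0 × 36 mL/cmH2O = 7.0 × 0.036 L/cmH2O = 0.252 s.
Passive exhalation: V(t)/V₀ = e^(−t/τ) = e^(−0.62/0.252) = 0.08541.
Fraction exhaled = 1 − 0.08541 = 0.9146 → 91.46%.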